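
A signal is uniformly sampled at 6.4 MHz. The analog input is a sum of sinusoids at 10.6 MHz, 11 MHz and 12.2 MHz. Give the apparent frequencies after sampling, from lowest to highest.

fs/2 = 3.2 MHz.
10.6 MHz mod fs = 4.2 MHz.
4.2 MHz > fs/2 = 3.2 MHz, folds to fs − 4.2 MHz = 2.2 MHz.
11 MHz mod fs = 4.6 MHz.
4.6 MHz > fs/2 = 3.2 MHz, folds to fs − 4.6 MHz = 1.8 MHz.
12.2 MHz mod fs = 5.8 MHz.
5.8 MHz > fs/2 = 3.2 MHz, folds to fs − 5.8 MHz = 0.6 MHz.
Distinct values: {0.6 MHz, 1.8 MHz, 2.2 MHz}.

0.6 MHz, 1.8 MHz, 2.2 MHz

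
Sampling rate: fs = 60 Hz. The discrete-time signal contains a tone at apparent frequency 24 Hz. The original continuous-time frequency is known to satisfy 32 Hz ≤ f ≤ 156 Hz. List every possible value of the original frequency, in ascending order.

Frequencies that alias to 24 Hz are k·fs ± 24 Hz for integer k ≥ 0.
k=0: 24 Hz.
k=1: 36 Hz, 84 Hz.
k=2: 96 Hz, 144 Hz.
k=3: 156 Hz, 204 Hz.
k=4: 216 Hz, 264 Hz.
Within [32 Hz, 156 Hz]: 36 Hz, 84 Hz, 96 Hz, 144 Hz, 156 Hz.

36 Hz, 84 Hz, 96 Hz, 144 Hz, 156 Hz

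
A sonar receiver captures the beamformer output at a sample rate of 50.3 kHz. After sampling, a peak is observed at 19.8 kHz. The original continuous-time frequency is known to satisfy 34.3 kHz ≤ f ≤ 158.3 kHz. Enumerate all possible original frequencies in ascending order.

70.1 kHz, 80.8 kHz, 120.4 kHz, 131.1 kHz

Frequencies that alias to 19.8 kHz are k·fs ± 19.8 kHz for integer k ≥ 0.
k=0: 19.8 kHz.
k=1: 30.5 kHz, 70.1 kHz.
k=2: 80.8 kHz, 120.4 kHz.
k=3: 131.1 kHz, 170.7 kHz.
k=4: 181.4 kHz, 221 kHz.
Within [34.3 kHz, 158.3 kHz]: 70.1 kHz, 80.8 kHz, 120.4 kHz, 131.1 kHz.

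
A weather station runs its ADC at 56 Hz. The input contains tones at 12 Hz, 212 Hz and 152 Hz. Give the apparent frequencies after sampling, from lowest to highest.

fs/2 = 28 Hz.
12 Hz ≤ fs/2 = 28 Hz, passes unchanged.
212 Hz mod fs = 44 Hz.
44 Hz > fs/2 = 28 Hz, folds to fs − 44 Hz = 12 Hz.
152 Hz mod fs = 40 Hz.
40 Hz > fs/2 = 28 Hz, folds to fs − 40 Hz = 16 Hz.
Distinct values: {12 Hz, 16 Hz}.

12 Hz, 16 Hz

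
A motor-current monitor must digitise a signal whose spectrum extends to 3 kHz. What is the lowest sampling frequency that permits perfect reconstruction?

Nyquist rate = 2 × 3 kHz = 6 kHz.

6 kHz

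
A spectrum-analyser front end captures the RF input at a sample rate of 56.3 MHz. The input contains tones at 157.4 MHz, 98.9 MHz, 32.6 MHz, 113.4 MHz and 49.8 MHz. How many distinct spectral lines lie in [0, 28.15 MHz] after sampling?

5

fs/2 = 28.15 MHz.
157.4 MHz mod fs = 44.8 MHz.
44.8 MHz > fs/2 = 28.15 MHz, folds to fs − 44.8 MHz = 11.5 MHz.
98.9 MHz mod fs = 42.6 MHz.
42.6 MHz > fs/2 = 28.15 MHz, folds to fs − 42.6 MHz = 13.7 MHz.
32.6 MHz > fs/2 = 28.15 MHz, folds to fs − 32.6 MHz = 23.7 MHz.
113.4 MHz mod fs = 0.8 MHz.
0.8 MHz ≤ fs/2 = 28.15 MHz, appears at 0.8 MHz.
49.8 MHz > fs/2 = 28.15 MHz, folds to fs − 49.8 MHz = 6.5 MHz.
Distinct values: {0.8 MHz, 6.5 MHz, 11.5 MHz, 13.7 MHz, 23.7 MHz} → 5.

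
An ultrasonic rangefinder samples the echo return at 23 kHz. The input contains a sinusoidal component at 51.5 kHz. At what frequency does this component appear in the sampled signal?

5.5 kHz

51.5 kHz mod fs = 5.5 kHz.
5.5 kHz ≤ fs/2 = 11.5 kHz, appears at 5.5 kHz.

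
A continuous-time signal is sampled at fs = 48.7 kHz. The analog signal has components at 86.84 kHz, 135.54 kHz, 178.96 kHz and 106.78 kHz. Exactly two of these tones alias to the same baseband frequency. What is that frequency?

10.56 kHz

fs/2 = 24.35 kHz.
86.84 kHz mod fs = 38.14 kHz.
38.14 kHz > fs/2 = 24.35 kHz, folds to fs − 38.14 kHz = 10.56 kHz.
135.54 kHz mod fs = 38.14 kHz.
38.14 kHz > fs/2 = 24.35 kHz, folds to fs − 38.14 kHz = 10.56 kHz.
178.96 kHz mod fs = 32.86 kHz.
32.86 kHz > fs/2 = 24.35 kHz, folds to fs − 32.86 kHz = 15.84 kHz.
106.78 kHz mod fs = 9.38 kHz.
9.38 kHz ≤ fs/2 = 24.35 kHz, appears at 9.38 kHz.
86.84 kHz and 135.54 kHz both map to 10.56 kHz.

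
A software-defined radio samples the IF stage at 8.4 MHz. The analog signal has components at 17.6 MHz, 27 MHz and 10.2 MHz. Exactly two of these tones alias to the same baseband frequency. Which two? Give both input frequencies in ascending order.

fs/2 = 4.2 MHz.
17.6 MHz mod fs = 0.8 MHz.
0.8 MHz ≤ fs/2 = 4.2 MHz, appears at 0.8 MHz.
27 MHz mod fs = 1.8 MHz.
1.8 MHz ≤ fs/2 = 4.2 MHz, appears at 1.8 MHz.
10.2 MHz mod fs = 1.8 MHz.
1.8 MHz ≤ fs/2 = 4.2 MHz, appears at 1.8 MHz.
10.2 MHz and 27 MHz both map to 1.8 MHz.

10.2 MHz, 27 MHz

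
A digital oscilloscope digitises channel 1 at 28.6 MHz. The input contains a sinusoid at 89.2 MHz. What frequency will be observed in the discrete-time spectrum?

89.2 MHz mod fs = 3.4 MHz.
3.4 MHz ≤ fs/2 = 14.3 MHz, appears at 3.4 MHz.

3.4 MHz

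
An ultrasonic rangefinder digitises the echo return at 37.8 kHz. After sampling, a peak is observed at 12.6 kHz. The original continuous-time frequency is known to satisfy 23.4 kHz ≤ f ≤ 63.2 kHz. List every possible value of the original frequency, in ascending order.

Frequencies that alias to 12.6 kHz are k·fs ± 12.6 kHz for integer k ≥ 0.
k=0: 12.6 kHz.
k=1: 25.2 kHz, 50.4 kHz.
k=2: 63 kHz, 88.2 kHz.
k=3: 100.8 kHz, 126 kHz.
Within [23.4 kHz, 63.2 kHz]: 25.2 kHz, 50.4 kHz, 63 kHz.

25.2 kHz, 50.4 kHz, 63 kHz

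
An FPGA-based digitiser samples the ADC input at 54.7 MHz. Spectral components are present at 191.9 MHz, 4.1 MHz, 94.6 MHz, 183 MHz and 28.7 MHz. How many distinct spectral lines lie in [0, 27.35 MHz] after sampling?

5

fs/2 = 27.35 MHz.
191.9 MHz mod fs = 27.8 MHz.
27.8 MHz > fs/2 = 27.35 MHz, folds to fs − 27.8 MHz = 26.9 MHz.
4.1 MHz ≤ fs/2 = 27.35 MHz, passes unchanged.
94.6 MHz mod fs = 39.9 MHz.
39.9 MHz > fs/2 = 27.35 MHz, folds to fs − 39.9 MHz = 14.8 MHz.
183 MHz mod fs = 18.9 MHz.
18.9 MHz ≤ fs/2 = 27.35 MHz, appears at 18.9 MHz.
28.7 MHz > fs/2 = 27.35 MHz, folds to fs − 28.7 MHz = 26 MHz.
Distinct values: {4.1 MHz, 14.8 MHz, 18.9 MHz, 26 MHz, 26.9 MHz} → 5.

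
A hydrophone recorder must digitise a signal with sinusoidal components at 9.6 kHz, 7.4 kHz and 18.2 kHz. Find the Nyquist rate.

Highest-frequency component: 18.2 kHz.
Nyquist rate = 2 × 18.2 kHz = 36.4 kHz.

36.4 kHz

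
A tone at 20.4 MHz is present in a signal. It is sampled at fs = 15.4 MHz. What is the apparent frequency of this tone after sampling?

5 MHz

20.4 MHz mod fs = 5 MHz.
5 MHz ≤ fs/2 = 7.7 MHz, appears at 5 MHz.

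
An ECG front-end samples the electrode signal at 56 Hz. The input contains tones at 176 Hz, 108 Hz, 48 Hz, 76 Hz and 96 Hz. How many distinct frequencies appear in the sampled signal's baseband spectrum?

4

fs/2 = 28 Hz.
176 Hz mod fs = 8 Hz.
8 Hz ≤ fs/2 = 28 Hz, appears at 8 Hz.
108 Hz mod fs = 52 Hz.
52 Hz > fs/2 = 28 Hz, folds to fs − 52 Hz = 4 Hz.
48 Hz > fs/2 = 28 Hz, folds to fs − 48 Hz = 8 Hz.
76 Hz mod fs = 20 Hz.
20 Hz ≤ fs/2 = 28 Hz, appears at 20 Hz.
96 Hz mod fs = 40 Hz.
40 Hz > fs/2 = 28 Hz, folds to fs − 40 Hz = 16 Hz.
Distinct values: {4 Hz, 8 Hz, 16 Hz, 20 Hz} → 4.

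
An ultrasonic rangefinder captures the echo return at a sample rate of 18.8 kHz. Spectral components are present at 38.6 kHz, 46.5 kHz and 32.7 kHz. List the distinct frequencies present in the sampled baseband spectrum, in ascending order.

1 kHz, 4.9 kHz, 8.9 kHz

fs/2 = 9.4 kHz.
38.6 kHz mod fs = 1 kHz.
1 kHz ≤ fs/2 = 9.4 kHz, appears at 1 kHz.
46.5 kHz mod fs = 8.9 kHz.
8.9 kHz ≤ fs/2 = 9.4 kHz, appears at 8.9 kHz.
32.7 kHz mod fs = 13.9 kHz.
13.9 kHz > fs/2 = 9.4 kHz, folds to fs − 13.9 kHz = 4.9 kHz.
Distinct values: {1 kHz, 4.9 kHz, 8.9 kHz}.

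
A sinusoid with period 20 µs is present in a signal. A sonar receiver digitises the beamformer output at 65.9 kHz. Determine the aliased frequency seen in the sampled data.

T = 20 µs → f = 1/T = 50 kHz.
50 kHz > fs/2 = 32.95 kHz, folds to fs − 50 kHz = 15.9 kHz.

15.9 kHz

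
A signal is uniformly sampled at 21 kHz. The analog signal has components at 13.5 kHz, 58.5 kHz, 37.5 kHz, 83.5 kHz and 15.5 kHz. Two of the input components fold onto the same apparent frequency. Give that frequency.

4.5 kHz

fs/2 = 10.5 kHz.
13.5 kHz > fs/2 = 10.5 kHz, folds to fs − 13.5 kHz = 7.5 kHz.
58.5 kHz mod fs = 16.5 kHz.
16.5 kHz > fs/2 = 10.5 kHz, folds to fs − 16.5 kHz = 4.5 kHz.
37.5 kHz mod fs = 16.5 kHz.
16.5 kHz > fs/2 = 10.5 kHz, folds to fs − 16.5 kHz = 4.5 kHz.
83.5 kHz mod fs = 20.5 kHz.
20.5 kHz > fs/2 = 10.5 kHz, folds to fs − 20.5 kHz = 0.5 kHz.
15.5 kHz > fs/2 = 10.5 kHz, folds to fs − 15.5 kHz = 5.5 kHz.
37.5 kHz and 58.5 kHz both map to 4.5 kHz.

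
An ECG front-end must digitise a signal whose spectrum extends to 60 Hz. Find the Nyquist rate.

120 Hz

Nyquist rate = 2 × 60 Hz = 120 Hz.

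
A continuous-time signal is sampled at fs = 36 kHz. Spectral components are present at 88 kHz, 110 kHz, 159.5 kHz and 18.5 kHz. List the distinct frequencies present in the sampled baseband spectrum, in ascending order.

2 kHz, 15.5 kHz, 16 kHz, 17.5 kHz

fs/2 = 18 kHz.
88 kHz mod fs = 16 kHz.
16 kHz ≤ fs/2 = 18 kHz, appears at 16 kHz.
110 kHz mod fs = 2 kHz.
2 kHz ≤ fs/2 = 18 kHz, appears at 2 kHz.
159.5 kHz mod fs = 15.5 kHz.
15.5 kHz ≤ fs/2 = 18 kHz, appears at 15.5 kHz.
18.5 kHz > fs/2 = 18 kHz, folds to fs − 18.5 kHz = 17.5 kHz.
Distinct values: {2 kHz, 15.5 kHz, 16 kHz, 17.5 kHz}.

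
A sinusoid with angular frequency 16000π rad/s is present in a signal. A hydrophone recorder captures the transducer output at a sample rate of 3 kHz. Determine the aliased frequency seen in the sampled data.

ω = 16000π rad/s → f = ω/(2π) = 8000 Hz = 8 kHz.
8 kHz mod fs = 2 kHz.
2 kHz > fs/2 = 1.5 kHz, folds to fs − 2 kHz = 1 kHz.

1 kHz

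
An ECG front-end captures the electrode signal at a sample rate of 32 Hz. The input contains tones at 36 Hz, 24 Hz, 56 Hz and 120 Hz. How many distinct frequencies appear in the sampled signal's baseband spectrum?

2

fs/2 = 16 Hz.
36 Hz mod fs = 4 Hz.
4 Hz ≤ fs/2 = 16 Hz, appears at 4 Hz.
24 Hz > fs/2 = 16 Hz, folds to fs − 24 Hz = 8 Hz.
56 Hz mod fs = 24 Hz.
24 Hz > fs/2 = 16 Hz, folds to fs − 24 Hz = 8 Hz.
120 Hz mod fs = 24 Hz.
24 Hz > fs/2 = 16 Hz, folds to fs − 24 Hz = 8 Hz.
Distinct values: {4 Hz, 8 Hz} → 2.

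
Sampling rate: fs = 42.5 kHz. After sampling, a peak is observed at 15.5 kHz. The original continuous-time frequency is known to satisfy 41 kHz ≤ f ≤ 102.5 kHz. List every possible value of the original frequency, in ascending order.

Frequencies that alias to 15.5 kHz are k·fs ± 15.5 kHz for integer k ≥ 0.
k=0: 15.5 kHz.
k=1: 27 kHz, 58 kHz.
k=2: 69.5 kHz, 100.5 kHz.
k=3: 112 kHz, 143 kHz.
Within [41 kHz, 102.5 kHz]: 58 kHz, 69.5 kHz, 100.5 kHz.

58 kHz, 69.5 kHz, 100.5 kHz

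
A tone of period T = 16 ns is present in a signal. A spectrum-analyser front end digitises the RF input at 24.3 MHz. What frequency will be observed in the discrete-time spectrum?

10.4 MHz

T = 16 ns → f = 1/T = 62.5 MHz.
62.5 MHz mod fs = 13.9 MHz.
13.9 MHz > fs/2 = 12.15 MHz, folds to fs − 13.9 MHz = 10.4 MHz.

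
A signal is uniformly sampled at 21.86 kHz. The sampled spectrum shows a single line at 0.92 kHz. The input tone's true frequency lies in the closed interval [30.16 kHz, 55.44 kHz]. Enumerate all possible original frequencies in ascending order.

Frequencies that alias to 0.92 kHz are k·fs ± 0.92 kHz for integer k ≥ 0.
k=0: 0.92 kHz.
k=1: 20.94 kHz, 22.78 kHz.
k=2: 42.8 kHz, 44.64 kHz.
k=3: 64.66 kHz, 66.5 kHz.
Within [30.16 kHz, 55.44 kHz]: 42.8 kHz, 44.64 kHz.

42.8 kHz, 44.64 kHz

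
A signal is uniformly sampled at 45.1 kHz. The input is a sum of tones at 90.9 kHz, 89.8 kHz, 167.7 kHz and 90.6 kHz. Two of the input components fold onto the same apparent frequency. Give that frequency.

0.4 kHz

fs/2 = 22.55 kHz.
90.9 kHz mod fs = 0.7 kHz.
0.7 kHz ≤ fs/2 = 22.55 kHz, appears at 0.7 kHz.
89.8 kHz mod fs = 44.7 kHz.
44.7 kHz > fs/2 = 22.55 kHz, folds to fs − 44.7 kHz = 0.4 kHz.
167.7 kHz mod fs = 32.4 kHz.
32.4 kHz > fs/2 = 22.55 kHz, folds to fs − 32.4 kHz = 12.7 kHz.
90.6 kHz mod fs = 0.4 kHz.
0.4 kHz ≤ fs/2 = 22.55 kHz, appears at 0.4 kHz.
89.8 kHz and 90.6 kHz both map to 0.4 kHz.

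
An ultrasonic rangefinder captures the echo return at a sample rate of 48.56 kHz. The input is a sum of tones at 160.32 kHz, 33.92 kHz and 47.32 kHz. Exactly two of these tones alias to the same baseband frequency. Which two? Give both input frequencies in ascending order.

33.92 kHz, 160.32 kHz

fs/2 = 24.28 kHz.
160.32 kHz mod fs = 14.64 kHz.
14.64 kHz ≤ fs/2 = 24.28 kHz, appears at 14.64 kHz.
33.92 kHz > fs/2 = 24.28 kHz, folds to fs − 33.92 kHz = 14.64 kHz.
47.32 kHz > fs/2 = 24.28 kHz, folds to fs − 47.32 kHz = 1.24 kHz.
33.92 kHz and 160.32 kHz both map to 14.64 kHz.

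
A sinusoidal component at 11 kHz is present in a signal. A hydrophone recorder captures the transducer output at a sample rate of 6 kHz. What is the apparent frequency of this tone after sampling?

11 kHz mod fs = 5 kHz.
5 kHz > fs/2 = 3 kHz, folds to fs − 5 kHz = 1 kHz.

1 kHz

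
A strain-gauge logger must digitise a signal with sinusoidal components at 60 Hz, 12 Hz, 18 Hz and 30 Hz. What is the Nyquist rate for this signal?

120 Hz

Highest-frequency component: 60 Hz.
Nyquist rate = 2 × 60 Hz = 120 Hz.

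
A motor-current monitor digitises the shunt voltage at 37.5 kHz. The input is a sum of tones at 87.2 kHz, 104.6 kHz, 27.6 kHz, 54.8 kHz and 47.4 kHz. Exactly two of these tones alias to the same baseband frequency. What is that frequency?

9.9 kHz

fs/2 = 18.75 kHz.
87.2 kHz mod fs = 12.2 kHz.
12.2 kHz ≤ fs/2 = 18.75 kHz, appears at 12.2 kHz.
104.6 kHz mod fs = 29.6 kHz.
29.6 kHz > fs/2 = 18.75 kHz, folds to fs − 29.6 kHz = 7.9 kHz.
27.6 kHz > fs/2 = 18.75 kHz, folds to fs − 27.6 kHz = 9.9 kHz.
54.8 kHz mod fs = 17.3 kHz.
17.3 kHz ≤ fs/2 = 18.75 kHz, appears at 17.3 kHz.
47.4 kHz mod fs = 9.9 kHz.
9.9 kHz ≤ fs/2 = 18.75 kHz, appears at 9.9 kHz.
27.6 kHz and 47.4 kHz both map to 9.9 kHz.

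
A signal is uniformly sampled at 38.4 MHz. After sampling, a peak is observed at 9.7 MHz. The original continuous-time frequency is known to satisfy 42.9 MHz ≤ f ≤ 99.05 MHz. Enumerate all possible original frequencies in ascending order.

48.1 MHz, 67.1 MHz, 86.5 MHz

Frequencies that alias to 9.7 MHz are k·fs ± 9.7 MHz for integer k ≥ 0.
k=0: 9.7 MHz.
k=1: 28.7 MHz, 48.1 MHz.
k=2: 67.1 MHz, 86.5 MHz.
k=3: 105.5 MHz, 124.9 MHz.
Within [42.9 MHz, 99.05 MHz]: 48.1 MHz, 67.1 MHz, 86.5 MHz.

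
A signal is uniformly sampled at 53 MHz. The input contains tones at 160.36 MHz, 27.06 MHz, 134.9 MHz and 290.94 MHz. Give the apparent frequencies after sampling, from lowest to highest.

fs/2 = 26.5 MHz.
160.36 MHz mod fs = 1.36 MHz.
1.36 MHz ≤ fs/2 = 26.5 MHz, appears at 1.36 MHz.
27.06 MHz > fs/2 = 26.5 MHz, folds to fs − 27.06 MHz = 25.94 MHz.
134.9 MHz mod fs = 28.9 MHz.
28.9 MHz > fs/2 = 26.5 MHz, folds to fs − 28.9 MHz = 24.1 MHz.
290.94 MHz mod fs = 25.94 MHz.
25.94 MHz ≤ fs/2 = 26.5 MHz, appears at 25.94 MHz.
Distinct values: {1.36 MHz, 24.1 MHz, 25.94 MHz}.

1.36 MHz, 24.1 MHz, 25.94 MHz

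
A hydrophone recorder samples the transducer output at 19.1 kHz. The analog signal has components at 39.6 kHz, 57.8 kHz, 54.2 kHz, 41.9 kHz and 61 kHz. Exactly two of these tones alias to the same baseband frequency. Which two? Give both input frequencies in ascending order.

41.9 kHz, 61 kHz

fs/2 = 9.55 kHz.
39.6 kHz mod fs = 1.4 kHz.
1.4 kHz ≤ fs/2 = 9.55 kHz, appears at 1.4 kHz.
57.8 kHz mod fs = 0.5 kHz.
0.5 kHz ≤ fs/2 = 9.55 kHz, appears at 0.5 kHz.
54.2 kHz mod fs = 16 kHz.
16 kHz > fs/2 = 9.55 kHz, folds to fs − 16 kHz = 3.1 kHz.
41.9 kHz mod fs = 3.7 kHz.
3.7 kHz ≤ fs/2 = 9.55 kHz, appears at 3.7 kHz.
61 kHz mod fs = 3.7 kHz.
3.7 kHz ≤ fs/2 = 9.55 kHz, appears at 3.7 kHz.
41.9 kHz and 61 kHz both map to 3.7 kHz.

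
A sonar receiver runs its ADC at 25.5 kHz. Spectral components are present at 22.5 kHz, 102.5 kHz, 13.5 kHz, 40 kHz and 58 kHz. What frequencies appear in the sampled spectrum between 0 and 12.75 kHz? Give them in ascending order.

0.5 kHz, 3 kHz, 7 kHz, 11 kHz, 12 kHz

fs/2 = 12.75 kHz.
22.5 kHz > fs/2 = 12.75 kHz, folds to fs − 22.5 kHz = 3 kHz.
102.5 kHz mod fs = 0.5 kHz.
0.5 kHz ≤ fs/2 = 12.75 kHz, appears at 0.5 kHz.
13.5 kHz > fs/2 = 12.75 kHz, folds to fs − 13.5 kHz = 12 kHz.
40 kHz mod fs = 14.5 kHz.
14.5 kHz > fs/2 = 12.75 kHz, folds to fs − 14.5 kHz = 11 kHz.
58 kHz mod fs = 7 kHz.
7 kHz ≤ fs/2 = 12.75 kHz, appears at 7 kHz.
Distinct values: {0.5 kHz, 3 kHz, 7 kHz, 11 kHz, 12 kHz}.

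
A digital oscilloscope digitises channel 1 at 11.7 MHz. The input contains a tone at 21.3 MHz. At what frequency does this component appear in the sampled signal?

2.1 MHz

21.3 MHz mod fs = 9.6 MHz.
9.6 MHz > fs/2 = 5.85 MHz, folds to fs − 9.6 MHz = 2.1 MHz.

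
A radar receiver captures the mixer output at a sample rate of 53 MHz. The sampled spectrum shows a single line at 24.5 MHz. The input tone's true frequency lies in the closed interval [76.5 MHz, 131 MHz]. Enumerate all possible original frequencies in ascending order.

Frequencies that alias to 24.5 MHz are k·fs ± 24.5 MHz for integer k ≥ 0.
k=0: 24.5 MHz.
k=1: 28.5 MHz, 77.5 MHz.
k=2: 81.5 MHz, 130.5 MHz.
k=3: 134.5 MHz, 183.5 MHz.
Within [76.5 MHz, 131 MHz]: 77.5 MHz, 81.5 MHz, 130.5 MHz.

77.5 MHz, 81.5 MHz, 130.5 MHz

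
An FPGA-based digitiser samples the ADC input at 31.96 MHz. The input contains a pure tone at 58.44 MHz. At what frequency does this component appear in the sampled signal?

58.44 MHz mod fs = 26.48 MHz.
26.48 MHz > fs/2 = 15.98 MHz, folds to fs − 26.48 MHz = 5.48 MHz.

5.48 MHz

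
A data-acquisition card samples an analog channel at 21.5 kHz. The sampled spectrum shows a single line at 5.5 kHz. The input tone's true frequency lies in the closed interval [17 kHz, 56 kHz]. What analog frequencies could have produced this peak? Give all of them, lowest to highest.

Frequencies that alias to 5.5 kHz are k·fs ± 5.5 kHz for integer k ≥ 0.
k=0: 5.5 kHz.
k=1: 16 kHz, 27 kHz.
k=2: 37.5 kHz, 48.5 kHz.
k=3: 59 kHz, 70 kHz.
Within [17 kHz, 56 kHz]: 27 kHz, 37.5 kHz, 48.5 kHz.

27 kHz, 37.5 kHz, 48.5 kHz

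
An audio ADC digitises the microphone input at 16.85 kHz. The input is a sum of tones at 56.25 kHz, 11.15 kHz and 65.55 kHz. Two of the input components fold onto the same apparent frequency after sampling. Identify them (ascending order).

11.15 kHz, 56.25 kHz

fs/2 = 8.425 kHz.
56.25 kHz mod fs = 5.7 kHz.
5.7 kHz ≤ fs/2 = 8.425 kHz, appears at 5.7 kHz.
11.15 kHz > fs/2 = 8.425 kHz, folds to fs − 11.15 kHz = 5.7 kHz.
65.55 kHz mod fs = 15 kHz.
15 kHz > fs/2 = 8.425 kHz, folds to fs − 15 kHz = 1.85 kHz.
11.15 kHz and 56.25 kHz both map to 5.7 kHz.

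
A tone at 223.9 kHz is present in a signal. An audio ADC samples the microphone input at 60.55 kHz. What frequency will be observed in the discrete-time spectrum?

223.9 kHz mod fs = 42.25 kHz.
42.25 kHz > fs/2 = 30.275 kHz, folds to fs − 42.25 kHz = 18.3 kHz.

18.3 kHz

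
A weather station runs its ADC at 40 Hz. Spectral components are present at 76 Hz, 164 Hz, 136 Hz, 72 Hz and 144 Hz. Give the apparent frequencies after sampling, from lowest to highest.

4 Hz, 8 Hz, 16 Hz

fs/2 = 20 Hz.
76 Hz mod fs = 36 Hz.
36 Hz > fs/2 = 20 Hz, folds to fs − 36 Hz = 4 Hz.
164 Hz mod fs = 4 Hz.
4 Hz ≤ fs/2 = 20 Hz, appears at 4 Hz.
136 Hz mod fs = 16 Hz.
16 Hz ≤ fs/2 = 20 Hz, appears at 16 Hz.
72 Hz mod fs = 32 Hz.
32 Hz > fs/2 = 20 Hz, folds to fs − 32 Hz = 8 Hz.
144 Hz mod fs = 24 Hz.
24 Hz > fs/2 = 20 Hz, folds to fs − 24 Hz = 16 Hz.
Distinct values: {4 Hz, 8 Hz, 16 Hz}.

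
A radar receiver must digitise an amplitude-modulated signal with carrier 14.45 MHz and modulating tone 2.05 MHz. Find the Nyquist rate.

AM sidebands sit at fc ± fm = 12.4 MHz and 16.5 MHz.
Highest-frequency component: 16.5 MHz.
Nyquist rate = 2 × 16.5 MHz = 33 MHz.

33 MHz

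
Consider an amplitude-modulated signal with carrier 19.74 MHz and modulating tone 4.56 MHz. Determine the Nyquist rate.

48.6 MHz

AM sidebands sit at fc ± fm = 15.18 MHz and 24.3 MHz.
Highest-frequency component: 24.3 MHz.
Nyquist rate = 2 × 24.3 MHz = 48.6 MHz.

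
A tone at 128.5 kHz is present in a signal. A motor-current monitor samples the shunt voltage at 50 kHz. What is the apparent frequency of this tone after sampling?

21.5 kHz

128.5 kHz mod fs = 28.5 kHz.
28.5 kHz > fs/2 = 25 kHz, folds to fs − 28.5 kHz = 21.5 kHz.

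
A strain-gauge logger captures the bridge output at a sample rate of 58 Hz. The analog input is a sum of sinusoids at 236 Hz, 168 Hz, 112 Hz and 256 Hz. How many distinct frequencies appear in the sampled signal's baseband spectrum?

fs/2 = 29 Hz.
236 Hz mod fs = 4 Hz.
4 Hz ≤ fs/2 = 29 Hz, appears at 4 Hz.
168 Hz mod fs = 52 Hz.
52 Hz > fs/2 = 29 Hz, folds to fs − 52 Hz = 6 Hz.
112 Hz mod fs = 54 Hz.
54 Hz > fs/2 = 29 Hz, folds to fs − 54 Hz = 4 Hz.
256 Hz mod fs = 24 Hz.
24 Hz ≤ fs/2 = 29 Hz, appears at 24 Hz.
Distinct values: {4 Hz, 6 Hz, 24 Hz} → 3.

3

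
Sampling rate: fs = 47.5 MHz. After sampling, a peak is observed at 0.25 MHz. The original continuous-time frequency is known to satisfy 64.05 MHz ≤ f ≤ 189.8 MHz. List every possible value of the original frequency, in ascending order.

Frequencies that alias to 0.25 MHz are k·fs ± 0.25 MHz for integer k ≥ 0.
k=0: 0.25 MHz.
k=1: 47.25 MHz, 47.75 MHz.
k=2: 94.75 MHz, 95.25 MHz.
k=3: 142.25 MHz, 142.75 MHz.
k=4: 189.75 MHz, 190.25 MHz.
k=5: 237.25 MHz, 237.75 MHz.
Within [64.05 MHz, 189.8 MHz]: 94.75 MHz, 95.25 MHz, 142.25 MHz, 142.75 MHz, 189.75 MHz.

94.75 MHz, 95.25 MHz, 142.25 MHz, 142.75 MHz, 189.75 MHz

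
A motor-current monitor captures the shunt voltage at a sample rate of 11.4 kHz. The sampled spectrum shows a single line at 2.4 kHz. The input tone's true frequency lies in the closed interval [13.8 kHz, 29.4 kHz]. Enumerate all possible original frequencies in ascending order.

13.8 kHz, 20.4 kHz, 25.2 kHz

Frequencies that alias to 2.4 kHz are k·fs ± 2.4 kHz for integer k ≥ 0.
k=0: 2.4 kHz.
k=1: 9 kHz, 13.8 kHz.
k=2: 20.4 kHz, 25.2 kHz.
k=3: 31.8 kHz, 36.6 kHz.
Within [13.8 kHz, 29.4 kHz]: 13.8 kHz, 20.4 kHz, 25.2 kHz.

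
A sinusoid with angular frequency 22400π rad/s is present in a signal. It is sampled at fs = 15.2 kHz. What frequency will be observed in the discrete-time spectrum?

4 kHz

ω = 22400π rad/s → f = ω/(2π) = 11200 Hz = 11.2 kHz.
11.2 kHz > fs/2 = 7.6 kHz, folds to fs − 11.2 kHz = 4 kHz.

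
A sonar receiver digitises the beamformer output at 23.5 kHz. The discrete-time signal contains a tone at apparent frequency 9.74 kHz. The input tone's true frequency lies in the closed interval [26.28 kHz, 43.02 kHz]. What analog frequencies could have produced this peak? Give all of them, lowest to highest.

Frequencies that alias to 9.74 kHz are k·fs ± 9.74 kHz for integer k ≥ 0.
k=0: 9.74 kHz.
k=1: 13.76 kHz, 33.24 kHz.
k=2: 37.26 kHz, 56.74 kHz.
k=3: 60.76 kHz, 80.24 kHz.
Within [26.28 kHz, 43.02 kHz]: 33.24 kHz, 37.26 kHz.

33.24 kHz, 37.26 kHz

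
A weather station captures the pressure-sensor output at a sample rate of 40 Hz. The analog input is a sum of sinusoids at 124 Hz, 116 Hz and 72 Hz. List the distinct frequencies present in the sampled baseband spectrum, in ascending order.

fs/2 = 20 Hz.
124 Hz mod fs = 4 Hz.
4 Hz ≤ fs/2 = 20 Hz, appears at 4 Hz.
116 Hz mod fs = 36 Hz.
36 Hz > fs/2 = 20 Hz, folds to fs − 36 Hz = 4 Hz.
72 Hz mod fs = 32 Hz.
32 Hz > fs/2 = 20 Hz, folds to fs − 32 Hz = 8 Hz.
Distinct values: {4 Hz, 8 Hz}.

4 Hz, 8 Hz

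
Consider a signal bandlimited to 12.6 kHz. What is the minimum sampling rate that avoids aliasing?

25.2 kHz

Nyquist rate = 2 × 12.6 kHz = 25.2 kHz.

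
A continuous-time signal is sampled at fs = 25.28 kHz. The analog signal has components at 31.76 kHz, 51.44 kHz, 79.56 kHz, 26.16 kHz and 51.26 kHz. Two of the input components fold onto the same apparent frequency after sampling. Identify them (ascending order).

fs/2 = 12.64 kHz.
31.76 kHz mod fs = 6.48 kHz.
6.48 kHz ≤ fs/2 = 12.64 kHz, appears at 6.48 kHz.
51.44 kHz mod fs = 0.88 kHz.
0.88 kHz ≤ fs/2 = 12.64 kHz, appears at 0.88 kHz.
79.56 kHz mod fs = 3.72 kHz.
3.72 kHz ≤ fs/2 = 12.64 kHz, appears at 3.72 kHz.
26.16 kHz mod fs = 0.88 kHz.
0.88 kHz ≤ fs/2 = 12.64 kHz, appears at 0.88 kHz.
51.26 kHz mod fs = 0.7 kHz.
0.7 kHz ≤ fs/2 = 12.64 kHz, appears at 0.7 kHz.
26.16 kHz and 51.44 kHz both map to 0.88 kHz.

26.16 kHz, 51.44 kHz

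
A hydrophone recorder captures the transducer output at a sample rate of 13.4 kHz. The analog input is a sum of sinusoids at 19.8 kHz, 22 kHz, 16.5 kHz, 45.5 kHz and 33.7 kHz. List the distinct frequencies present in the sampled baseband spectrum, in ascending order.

fs/2 = 6.7 kHz.
19.8 kHz mod fs = 6.4 kHz.
6.4 kHz ≤ fs/2 = 6.7 kHz, appears at 6.4 kHz.
22 kHz mod fs = 8.6 kHz.
8.6 kHz > fs/2 = 6.7 kHz, folds to fs − 8.6 kHz = 4.8 kHz.
16.5 kHz mod fs = 3.1 kHz.
3.1 kHz ≤ fs/2 = 6.7 kHz, appears at 3.1 kHz.
45.5 kHz mod fs = 5.3 kHz.
5.3 kHz ≤ fs/2 = 6.7 kHz, appears at 5.3 kHz.
33.7 kHz mod fs = 6.9 kHz.
6.9 kHz > fs/2 = 6.7 kHz, folds to fs − 6.9 kHz = 6.5 kHz.
Distinct values: {3.1 kHz, 4.8 kHz, 5.3 kHz, 6.4 kHz, 6.5 kHz}.

3.1 kHz, 4.8 kHz, 5.3 kHz, 6.4 kHz, 6.5 kHz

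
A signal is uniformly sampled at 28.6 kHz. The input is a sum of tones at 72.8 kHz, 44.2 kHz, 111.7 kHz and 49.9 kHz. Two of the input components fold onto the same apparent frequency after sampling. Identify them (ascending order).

fs/2 = 14.3 kHz.
72.8 kHz mod fs = 15.6 kHz.
15.6 kHz > fs/2 = 14.3 kHz, folds to fs − 15.6 kHz = 13 kHz.
44.2 kHz mod fs = 15.6 kHz.
15.6 kHz > fs/2 = 14.3 kHz, folds to fs − 15.6 kHz = 13 kHz.
111.7 kHz mod fs = 25.9 kHz.
25.9 kHz > fs/2 = 14.3 kHz, folds to fs − 25.9 kHz = 2.7 kHz.
49.9 kHz mod fs = 21.3 kHz.
21.3 kHz > fs/2 = 14.3 kHz, folds to fs − 21.3 kHz = 7.3 kHz.
44.2 kHz and 72.8 kHz both map to 13 kHz.

44.2 kHz, 72.8 kHz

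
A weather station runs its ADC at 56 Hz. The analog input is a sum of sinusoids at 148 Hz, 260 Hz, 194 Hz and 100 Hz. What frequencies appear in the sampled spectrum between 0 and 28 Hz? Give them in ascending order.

12 Hz, 20 Hz, 26 Hz

fs/2 = 28 Hz.
148 Hz mod fs = 36 Hz.
36 Hz > fs/2 = 28 Hz, folds to fs − 36 Hz = 20 Hz.
260 Hz mod fs = 36 Hz.
36 Hz > fs/2 = 28 Hz, folds to fs − 36 Hz = 20 Hz.
194 Hz mod fs = 26 Hz.
26 Hz ≤ fs/2 = 28 Hz, appears at 26 Hz.
100 Hz mod fs = 44 Hz.
44 Hz > fs/2 = 28 Hz, folds to fs − 44 Hz = 12 Hz.
Distinct values: {12 Hz, 20 Hz, 26 Hz}.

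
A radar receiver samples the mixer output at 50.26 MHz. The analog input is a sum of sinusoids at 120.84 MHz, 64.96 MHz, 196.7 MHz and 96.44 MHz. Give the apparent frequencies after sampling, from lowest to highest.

fs/2 = 25.13 MHz.
120.84 MHz mod fs = 20.32 MHz.
20.32 MHz ≤ fs/2 = 25.13 MHz, appears at 20.32 MHz.
64.96 MHz mod fs = 14.7 MHz.
14.7 MHz ≤ fs/2 = 25.13 MHz, appears at 14.7 MHz.
196.7 MHz mod fs = 45.92 MHz.
45.92 MHz > fs/2 = 25.13 MHz, folds to fs − 45.92 MHz = 4.34 MHz.
96.44 MHz mod fs = 46.18 MHz.
46.18 MHz > fs/2 = 25.13 MHz, folds to fs − 46.18 MHz = 4.08 MHz.
Distinct values: {4.08 MHz, 4.34 MHz, 14.7 MHz, 20.32 MHz}.

4.08 MHz, 4.34 MHz, 14.7 MHz, 20.32 MHz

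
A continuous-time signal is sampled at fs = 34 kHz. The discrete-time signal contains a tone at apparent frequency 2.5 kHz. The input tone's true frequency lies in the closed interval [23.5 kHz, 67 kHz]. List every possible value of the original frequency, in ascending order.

31.5 kHz, 36.5 kHz, 65.5 kHz

Frequencies that alias to 2.5 kHz are k·fs ± 2.5 kHz for integer k ≥ 0.
k=0: 2.5 kHz.
k=1: 31.5 kHz, 36.5 kHz.
k=2: 65.5 kHz, 70.5 kHz.
k=3: 99.5 kHz, 104.5 kHz.
Within [23.5 kHz, 67 kHz]: 31.5 kHz, 36.5 kHz, 65.5 kHz.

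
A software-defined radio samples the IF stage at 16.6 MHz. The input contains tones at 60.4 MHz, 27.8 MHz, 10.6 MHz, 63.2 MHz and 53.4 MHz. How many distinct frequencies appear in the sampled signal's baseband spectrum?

4

fs/2 = 8.3 MHz.
60.4 MHz mod fs = 10.6 MHz.
10.6 MHz > fs/2 = 8.3 MHz, folds to fs − 10.6 MHz = 6 MHz.
27.8 MHz mod fs = 11.2 MHz.
11.2 MHz > fs/2 = 8.3 MHz, folds to fs − 11.2 MHz = 5.4 MHz.
10.6 MHz > fs/2 = 8.3 MHz, folds to fs − 10.6 MHz = 6 MHz.
63.2 MHz mod fs = 13.4 MHz.
13.4 MHz > fs/2 = 8.3 MHz, folds to fs − 13.4 MHz = 3.2 MHz.
53.4 MHz mod fs = 3.6 MHz.
3.6 MHz ≤ fs/2 = 8.3 MHz, appears at 3.6 MHz.
Distinct values: {3.2 MHz, 3.6 MHz, 5.4 MHz, 6 MHz} → 4.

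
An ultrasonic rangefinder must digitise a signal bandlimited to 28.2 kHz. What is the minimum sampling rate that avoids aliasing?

Nyquist rate = 2 × 28.2 kHz = 56.4 kHz.

56.4 kHz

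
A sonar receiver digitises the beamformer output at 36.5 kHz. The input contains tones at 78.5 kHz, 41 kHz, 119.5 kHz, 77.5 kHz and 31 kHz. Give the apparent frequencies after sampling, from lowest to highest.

fs/2 = 18.25 kHz.
78.5 kHz mod fs = 5.5 kHz.
5.5 kHz ≤ fs/2 = 18.25 kHz, appears at 5.5 kHz.
41 kHz mod fs = 4.5 kHz.
4.5 kHz ≤ fs/2 = 18.25 kHz, appears at 4.5 kHz.
119.5 kHz mod fs = 10 kHz.
10 kHz ≤ fs/2 = 18.25 kHz, appears at 10 kHz.
77.5 kHz mod fs = 4.5 kHz.
4.5 kHz ≤ fs/2 = 18.25 kHz, appears at 4.5 kHz.
31 kHz > fs/2 = 18.25 kHz, folds to fs − 31 kHz = 5.5 kHz.
Distinct values: {4.5 kHz, 5.5 kHz, 10 kHz}.

4.5 kHz, 5.5 kHz, 10 kHz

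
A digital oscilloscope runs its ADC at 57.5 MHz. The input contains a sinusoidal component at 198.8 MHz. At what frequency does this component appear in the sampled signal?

198.8 MHz mod fs = 26.3 MHz.
26.3 MHz ≤ fs/2 = 28.75 MHz, appears at 26.3 MHz.

26.3 MHz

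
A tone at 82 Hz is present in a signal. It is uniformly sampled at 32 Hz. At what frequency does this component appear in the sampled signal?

14 Hz

82 Hz mod fs = 18 Hz.
18 Hz > fs/2 = 16 Hz, folds to fs − 18 Hz = 14 Hz.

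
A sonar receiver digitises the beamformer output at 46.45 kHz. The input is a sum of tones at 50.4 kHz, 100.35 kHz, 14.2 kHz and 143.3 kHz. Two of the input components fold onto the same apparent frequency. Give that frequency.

fs/2 = 23.225 kHz.
50.4 kHz mod fs = 3.95 kHz.
3.95 kHz ≤ fs/2 = 23.225 kHz, appears at 3.95 kHz.
100.35 kHz mod fs = 7.45 kHz.
7.45 kHz ≤ fs/2 = 23.225 kHz, appears at 7.45 kHz.
14.2 kHz ≤ fs/2 = 23.225 kHz, passes unchanged.
143.3 kHz mod fs = 3.95 kHz.
3.95 kHz ≤ fs/2 = 23.225 kHz, appears at 3.95 kHz.
50.4 kHz and 143.3 kHz both map to 3.95 kHz.

3.95 kHz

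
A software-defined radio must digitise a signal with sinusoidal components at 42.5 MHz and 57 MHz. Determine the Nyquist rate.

114 MHz

Highest-frequency component: 57 MHz.
Nyquist rate = 2 × 57 MHz = 114 MHz.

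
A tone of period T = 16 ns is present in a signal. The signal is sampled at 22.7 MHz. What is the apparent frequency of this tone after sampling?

T = 16 ns → f = 1/T = 62.5 MHz.
62.5 MHz mod fs = 17.1 MHz.
17.1 MHz > fs/2 = 11.35 MHz, folds to fs − 17.1 MHz = 5.6 MHz.

5.6 MHz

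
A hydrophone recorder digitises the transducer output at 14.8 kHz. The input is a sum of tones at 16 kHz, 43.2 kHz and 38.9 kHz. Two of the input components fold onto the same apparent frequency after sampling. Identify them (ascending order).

fs/2 = 7.4 kHz.
16 kHz mod fs = 1.2 kHz.
1.2 kHz ≤ fs/2 = 7.4 kHz, appears at 1.2 kHz.
43.2 kHz mod fs = 13.6 kHz.
13.6 kHz > fs/2 = 7.4 kHz, folds to fs − 13.6 kHz = 1.2 kHz.
38.9 kHz mod fs = 9.3 kHz.
9.3 kHz > fs/2 = 7.4 kHz, folds to fs − 9.3 kHz = 5.5 kHz.
16 kHz and 43.2 kHz both map to 1.2 kHz.

16 kHz, 43.2 kHz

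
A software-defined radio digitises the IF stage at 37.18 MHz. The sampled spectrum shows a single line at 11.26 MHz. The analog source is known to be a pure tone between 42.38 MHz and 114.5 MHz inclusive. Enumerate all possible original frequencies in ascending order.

Frequencies that alias to 11.26 MHz are k·fs ± 11.26 MHz for integer k ≥ 0.
k=0: 11.26 MHz.
k=1: 25.92 MHz, 48.44 MHz.
k=2: 63.1 MHz, 85.62 MHz.
k=3: 100.28 MHz, 122.8 MHz.
k=4: 137.46 MHz, 159.98 MHz.
Within [42.38 MHz, 114.5 MHz]: 48.44 MHz, 63.1 MHz, 85.62 MHz, 100.28 MHz.

48.44 MHz, 63.1 MHz, 85.62 MHz, 100.28 MHz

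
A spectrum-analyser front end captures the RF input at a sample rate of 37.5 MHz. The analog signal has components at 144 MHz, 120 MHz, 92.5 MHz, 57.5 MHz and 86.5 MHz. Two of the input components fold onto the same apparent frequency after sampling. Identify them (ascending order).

57.5 MHz, 92.5 MHz

fs/2 = 18.75 MHz.
144 MHz mod fs = 31.5 MHz.
31.5 MHz > fs/2 = 18.75 MHz, folds to fs − 31.5 MHz = 6 MHz.
120 MHz mod fs = 7.5 MHz.
7.5 MHz ≤ fs/2 = 18.75 MHz, appears at 7.5 MHz.
92.5 MHz mod fs = 17.5 MHz.
17.5 MHz ≤ fs/2 = 18.75 MHz, appears at 17.5 MHz.
57.5 MHz mod fs = 20 MHz.
20 MHz > fs/2 = 18.75 MHz, folds to fs − 20 MHz = 17.5 MHz.
86.5 MHz mod fs = 11.5 MHz.
11.5 MHz ≤ fs/2 = 18.75 MHz, appears at 11.5 MHz.
57.5 MHz and 92.5 MHz both map to 17.5 MHz.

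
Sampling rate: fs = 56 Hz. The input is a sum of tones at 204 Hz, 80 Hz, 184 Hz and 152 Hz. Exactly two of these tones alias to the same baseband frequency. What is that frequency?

16 Hz

fs/2 = 28 Hz.
204 Hz mod fs = 36 Hz.
36 Hz > fs/2 = 28 Hz, folds to fs − 36 Hz = 20 Hz.
80 Hz mod fs = 24 Hz.
24 Hz ≤ fs/2 = 28 Hz, appears at 24 Hz.
184 Hz mod fs = 16 Hz.
16 Hz ≤ fs/2 = 28 Hz, appears at 16 Hz.
152 Hz mod fs = 40 Hz.
40 Hz > fs/2 = 28 Hz, folds to fs − 40 Hz = 16 Hz.
152 Hz and 184 Hz both map to 16 Hz.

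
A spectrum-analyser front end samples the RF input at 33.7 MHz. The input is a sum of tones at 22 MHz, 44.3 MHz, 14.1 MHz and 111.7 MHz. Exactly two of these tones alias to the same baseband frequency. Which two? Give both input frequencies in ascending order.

fs/2 = 16.85 MHz.
22 MHz > fs/2 = 16.85 MHz, folds to fs − 22 MHz = 11.7 MHz.
44.3 MHz mod fs = 10.6 MHz.
10.6 MHz ≤ fs/2 = 16.85 MHz, appears at 10.6 MHz.
14.1 MHz ≤ fs/2 = 16.85 MHz, passes unchanged.
111.7 MHz mod fs = 10.6 MHz.
10.6 MHz ≤ fs/2 = 16.85 MHz, appears at 10.6 MHz.
44.3 MHz and 111.7 MHz both map to 10.6 MHz.

44.3 MHz, 111.7 MHz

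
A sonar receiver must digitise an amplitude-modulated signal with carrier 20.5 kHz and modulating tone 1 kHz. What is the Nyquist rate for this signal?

43 kHz

AM sidebands sit at fc ± fm = 19.5 kHz and 21.5 kHz.
Highest-frequency component: 21.5 kHz.
Nyquist rate = 2 × 21.5 kHz = 43 kHz.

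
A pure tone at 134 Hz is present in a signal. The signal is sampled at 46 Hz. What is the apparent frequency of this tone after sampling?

134 Hz mod fs = 42 Hz.
42 Hz > fs/2 = 23 Hz, folds to fs − 42 Hz = 4 Hz.

4 Hz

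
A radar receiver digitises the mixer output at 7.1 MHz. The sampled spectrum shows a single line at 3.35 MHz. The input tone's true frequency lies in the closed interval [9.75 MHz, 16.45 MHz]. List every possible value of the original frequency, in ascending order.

Frequencies that alias to 3.35 MHz are k·fs ± 3.35 MHz for integer k ≥ 0.
k=0: 3.35 MHz.
k=1: 3.75 MHz, 10.45 MHz.
k=2: 10.85 MHz, 17.55 MHz.
k=3: 17.95 MHz, 24.65 MHz.
Within [9.75 MHz, 16.45 MHz]: 10.45 MHz, 10.85 MHz.

10.45 MHz, 10.85 MHz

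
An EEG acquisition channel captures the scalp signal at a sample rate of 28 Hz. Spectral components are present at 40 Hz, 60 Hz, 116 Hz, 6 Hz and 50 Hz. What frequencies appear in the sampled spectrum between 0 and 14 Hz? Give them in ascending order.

4 Hz, 6 Hz, 12 Hz

fs/2 = 14 Hz.
40 Hz mod fs = 12 Hz.
12 Hz ≤ fs/2 = 14 Hz, appears at 12 Hz.
60 Hz mod fs = 4 Hz.
4 Hz ≤ fs/2 = 14 Hz, appears at 4 Hz.
116 Hz mod fs = 4 Hz.
4 Hz ≤ fs/2 = 14 Hz, appears at 4 Hz.
6 Hz ≤ fs/2 = 14 Hz, passes unchanged.
50 Hz mod fs = 22 Hz.
22 Hz > fs/2 = 14 Hz, folds to fs − 22 Hz = 6 Hz.
Distinct values: {4 Hz, 6 Hz, 12 Hz}.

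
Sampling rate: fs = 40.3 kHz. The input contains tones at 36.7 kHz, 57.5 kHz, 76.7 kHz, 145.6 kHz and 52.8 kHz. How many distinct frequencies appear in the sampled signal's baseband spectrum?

fs/2 = 20.15 kHz.
36.7 kHz > fs/2 = 20.15 kHz, folds to fs − 36.7 kHz = 3.6 kHz.
57.5 kHz mod fs = 17.2 kHz.
17.2 kHz ≤ fs/2 = 20.15 kHz, appears at 17.2 kHz.
76.7 kHz mod fs = 36.4 kHz.
36.4 kHz > fs/2 = 20.15 kHz, folds to fs − 36.4 kHz = 3.9 kHz.
145.6 kHz mod fs = 24.7 kHz.
24.7 kHz > fs/2 = 20.15 kHz, folds to fs − 24.7 kHz = 15.6 kHz.
52.8 kHz mod fs = 12.5 kHz.
12.5 kHz ≤ fs/2 = 20.15 kHz, appears at 12.5 kHz.
Distinct values: {3.6 kHz, 3.9 kHz, 12.5 kHz, 15.6 kHz, 17.2 kHz} → 5.

5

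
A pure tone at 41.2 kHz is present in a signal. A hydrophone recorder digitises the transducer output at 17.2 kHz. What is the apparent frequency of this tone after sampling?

41.2 kHz mod fs = 6.8 kHz.
6.8 kHz ≤ fs/2 = 8.6 kHz, appears at 6.8 kHz.

6.8 kHz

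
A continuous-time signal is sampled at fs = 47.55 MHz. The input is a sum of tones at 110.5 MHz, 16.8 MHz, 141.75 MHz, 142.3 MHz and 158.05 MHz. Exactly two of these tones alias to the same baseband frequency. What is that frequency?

15.4 MHz

fs/2 = 23.775 MHz.
110.5 MHz mod fs = 15.4 MHz.
15.4 MHz ≤ fs/2 = 23.775 MHz, appears at 15.4 MHz.
16.8 MHz ≤ fs/2 = 23.775 MHz, passes unchanged.
141.75 MHz mod fs = 46.65 MHz.
46.65 MHz > fs/2 = 23.775 MHz, folds to fs − 46.65 MHz = 0.9 MHz.
142.3 MHz mod fs = 47.2 MHz.
47.2 MHz > fs/2 = 23.775 MHz, folds to fs − 47.2 MHz = 0.35 MHz.
158.05 MHz mod fs = 15.4 MHz.
15.4 MHz ≤ fs/2 = 23.775 MHz, appears at 15.4 MHz.
110.5 MHz and 158.05 MHz both map to 15.4 MHz.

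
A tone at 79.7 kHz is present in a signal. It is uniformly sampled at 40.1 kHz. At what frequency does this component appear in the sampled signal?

0.5 kHz

79.7 kHz mod fs = 39.6 kHz.
39.6 kHz > fs/2 = 20.05 kHz, folds to fs − 39.6 kHz = 0.5 kHz.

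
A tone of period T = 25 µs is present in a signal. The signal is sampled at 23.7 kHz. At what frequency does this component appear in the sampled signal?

T = 25 µs → f = 1/T = 40 kHz.
40 kHz mod fs = 16.3 kHz.
16.3 kHz > fs/2 = 11.85 kHz, folds to fs − 16.3 kHz = 7.4 kHz.

7.4 kHz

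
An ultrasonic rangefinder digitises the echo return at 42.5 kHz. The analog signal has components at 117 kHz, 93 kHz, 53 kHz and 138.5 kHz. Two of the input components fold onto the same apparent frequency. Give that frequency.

10.5 kHz

fs/2 = 21.25 kHz.
117 kHz mod fs = 32 kHz.
32 kHz > fs/2 = 21.25 kHz, folds to fs − 32 kHz = 10.5 kHz.
93 kHz mod fs = 8 kHz.
8 kHz ≤ fs/2 = 21.25 kHz, appears at 8 kHz.
53 kHz mod fs = 10.5 kHz.
10.5 kHz ≤ fs/2 = 21.25 kHz, appears at 10.5 kHz.
138.5 kHz mod fs = 11 kHz.
11 kHz ≤ fs/2 = 21.25 kHz, appears at 11 kHz.
53 kHz and 117 kHz both map to 10.5 kHz.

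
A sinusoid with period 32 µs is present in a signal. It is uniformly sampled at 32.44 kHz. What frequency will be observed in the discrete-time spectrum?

1.19 kHz

T = 32 µs → f = 1/T = 31.25 kHz.
31.25 kHz > fs/2 = 16.22 kHz, folds to fs − 31.25 kHz = 1.19 kHz.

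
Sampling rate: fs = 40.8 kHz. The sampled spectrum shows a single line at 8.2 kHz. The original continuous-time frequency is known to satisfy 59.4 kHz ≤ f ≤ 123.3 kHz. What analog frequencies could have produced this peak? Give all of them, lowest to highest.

73.4 kHz, 89.8 kHz, 114.2 kHz

Frequencies that alias to 8.2 kHz are k·fs ± 8.2 kHz for integer k ≥ 0.
k=0: 8.2 kHz.
k=1: 32.6 kHz, 49 kHz.
k=2: 73.4 kHz, 89.8 kHz.
k=3: 114.2 kHz, 130.6 kHz.
k=4: 155 kHz, 171.4 kHz.
Within [59.4 kHz, 123.3 kHz]: 73.4 kHz, 89.8 kHz, 114.2 kHz.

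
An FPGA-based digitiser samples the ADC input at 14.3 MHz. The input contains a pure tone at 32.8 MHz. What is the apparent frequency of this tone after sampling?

4.2 MHz

32.8 MHz mod fs = 4.2 MHz.
4.2 MHz ≤ fs/2 = 7.15 MHz, appears at 4.2 MHz.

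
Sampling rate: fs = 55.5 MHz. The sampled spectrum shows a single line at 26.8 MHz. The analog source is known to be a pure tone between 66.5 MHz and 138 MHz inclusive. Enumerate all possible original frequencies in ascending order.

Frequencies that alias to 26.8 MHz are k·fs ± 26.8 MHz for integer k ≥ 0.
k=0: 26.8 MHz.
k=1: 28.7 MHz, 82.3 MHz.
k=2: 84.2 MHz, 137.8 MHz.
k=3: 139.7 MHz, 193.3 MHz.
Within [66.5 MHz, 138 MHz]: 82.3 MHz, 84.2 MHz, 137.8 MHz.

82.3 MHz, 84.2 MHz, 137.8 MHz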